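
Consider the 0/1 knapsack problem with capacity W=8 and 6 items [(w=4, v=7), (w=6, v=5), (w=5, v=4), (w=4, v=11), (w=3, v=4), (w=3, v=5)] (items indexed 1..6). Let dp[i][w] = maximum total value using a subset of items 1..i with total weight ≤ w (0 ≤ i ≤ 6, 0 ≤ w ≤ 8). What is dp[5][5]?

11

i\w   0   1   2   3   4   5   6   7   8
  0   0   0   0   0   0   0   0   0   0
  1   0   0   0   0   7   7   7   7   7
  2   0   0   0   0   7   7   7   7   7
  3   0   0   0   0   7   7   7   7   7
  4   0   0   0   0  11  11  11  11  18
  5   0   0   0   4  11  11  11  15  18
  6   0   0   0   5  11  11  11  16  18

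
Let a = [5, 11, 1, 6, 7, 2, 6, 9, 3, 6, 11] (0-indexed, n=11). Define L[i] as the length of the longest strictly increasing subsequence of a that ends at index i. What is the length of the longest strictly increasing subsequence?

5

   i    0    1    2    3    4    5    6    7    8    9   10
a[i]    5   11    1    6    7    2    6    9    3    6   11
L[i]    1    2    1    2    3    2    3    4    3    4    5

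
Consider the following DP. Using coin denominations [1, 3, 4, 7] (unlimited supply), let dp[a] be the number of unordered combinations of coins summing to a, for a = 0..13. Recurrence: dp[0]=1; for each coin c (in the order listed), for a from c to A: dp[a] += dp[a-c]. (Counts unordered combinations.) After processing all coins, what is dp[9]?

8

after  coin     0     1     2     3     4     5     6     7     8     9    10    11    12    13
          1     1     1     1     1     1     1     1     1     1     1     1     1     1     1
          3     1     1     1     2     2     2     3     3     3     4     4     4     5     5
          4     1     1     1     2     3     3     4     5     6     7     8     9    11    12
          7     1     1     1     2     3     3     4     6     7     8    10    12    14    16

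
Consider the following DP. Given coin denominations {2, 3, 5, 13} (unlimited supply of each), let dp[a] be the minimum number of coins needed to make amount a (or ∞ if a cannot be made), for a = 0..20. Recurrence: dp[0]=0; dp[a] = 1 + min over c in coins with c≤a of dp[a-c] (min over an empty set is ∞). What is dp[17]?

 a  0  1  2  3  4  5  6  7  8  9 10 11 12 13 14 15 16 17 18 19 20
dp  0  -  1  1  2  1  2  2  2  3  2  3  3  1  4  2  2  3  2  3  3
(- denotes ∞ / unreachable)

3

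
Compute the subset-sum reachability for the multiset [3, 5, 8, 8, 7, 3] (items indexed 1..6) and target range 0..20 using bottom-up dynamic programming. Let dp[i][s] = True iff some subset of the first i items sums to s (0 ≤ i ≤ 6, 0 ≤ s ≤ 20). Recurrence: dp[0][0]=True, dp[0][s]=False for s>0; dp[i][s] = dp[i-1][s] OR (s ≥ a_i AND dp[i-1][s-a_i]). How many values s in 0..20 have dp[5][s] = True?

i\s   0   1   2   3   4   5   6   7   8   9  10  11  12  13  14  15  16  17  18  19  20
  0   T   F   F   F   F   F   F   F   F   F   F   F   F   F   F   F   F   F   F   F   F
  1   T   F   F   T   F   F   F   F   F   F   F   F   F   F   F   F   F   F   F   F   F
  2   T   F   F   T   F   T   F   F   T   F   F   F   F   F   F   F   F   F   F   F   F
  3   T   F   F   T   F   T   F   F   T   F   F   T   F   T   F   F   T   F   F   F   F
  4   T   F   F   T   F   T   F   F   T   F   F   T   F   T   F   F   T   F   F   T   F
  5   T   F   F   T   F   T   F   T   T   F   T   T   T   T   F   T   T   F   T   T   T
  6   T   F   F   T   F   T   T   T   T   F   T   T   T   T   T   T   T   F   T   T   T

14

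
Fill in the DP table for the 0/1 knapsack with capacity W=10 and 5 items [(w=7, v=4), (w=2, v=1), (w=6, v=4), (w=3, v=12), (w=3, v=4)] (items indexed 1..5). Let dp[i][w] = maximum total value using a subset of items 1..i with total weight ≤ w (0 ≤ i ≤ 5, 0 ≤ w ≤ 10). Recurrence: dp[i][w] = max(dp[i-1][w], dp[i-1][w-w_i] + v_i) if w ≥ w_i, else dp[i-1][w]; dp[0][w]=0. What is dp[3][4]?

1

i\w   0   1   2   3   4   5   6   7   8   9  10
  0   0   0   0   0   0   0   0   0   0   0   0
  1   0   0   0   0   0   0   0   4   4   4   4
  2   0   0   1   1   1   1   1   4   4   5   5
  3   0   0   1   1   1   1   4   4   5   5   5
  4   0   0   1  12  12  13  13  13  13  16  16
  5   0   0   1  12  12  13  16  16  17  17  17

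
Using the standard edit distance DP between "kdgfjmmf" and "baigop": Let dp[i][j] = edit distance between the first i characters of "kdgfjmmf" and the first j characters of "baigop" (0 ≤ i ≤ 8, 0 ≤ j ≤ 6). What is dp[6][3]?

6

   ''  b  a  i  g  o  p
''  0  1  2  3  4  5  6
 k  1  1  2  3  4  5  6
 d  2  2  2  3  4  5  6
 g  3  3  3  3  3  4  5
 f  4  4  4  4  4  4  5
 j  5  5  5  5  5  5  5
 m  6  6  6  6  6  6  6
 m  7  7  7  7  7  7  7
 f  8  8  8  8  8  8  8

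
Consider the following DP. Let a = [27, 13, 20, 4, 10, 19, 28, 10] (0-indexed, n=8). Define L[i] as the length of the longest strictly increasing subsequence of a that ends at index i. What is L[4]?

2

   i    0    1    2    3    4    5    6    7
a[i]   27   13   20    4   10   19   28   10
L[i]    1    1    2    1    2    3    4    2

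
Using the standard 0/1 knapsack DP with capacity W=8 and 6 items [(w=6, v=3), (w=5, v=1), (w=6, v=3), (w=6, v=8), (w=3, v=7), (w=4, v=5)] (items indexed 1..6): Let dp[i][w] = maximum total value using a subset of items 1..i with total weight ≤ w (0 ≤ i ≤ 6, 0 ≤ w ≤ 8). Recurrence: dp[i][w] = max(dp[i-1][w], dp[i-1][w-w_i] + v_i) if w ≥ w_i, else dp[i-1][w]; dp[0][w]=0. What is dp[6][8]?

12

i\w   0   1   2   3   4   5   6   7   8
  0   0   0   0   0   0   0   0   0   0
  1   0   0   0   0   0   0   3   3   3
  2   0   0   0   0   0   1   3   3   3
  3   0   0   0   0   0   1   3   3   3
  4   0   0   0   0   0   1   8   8   8
  5   0   0   0   7   7   7   8   8   8
  6   0   0   0   7   7   7   8  12  12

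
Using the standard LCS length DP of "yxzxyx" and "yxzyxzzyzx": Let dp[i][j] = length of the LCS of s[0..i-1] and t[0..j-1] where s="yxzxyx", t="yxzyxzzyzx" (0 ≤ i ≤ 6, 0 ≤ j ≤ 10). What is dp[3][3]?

   ''  y  x  z  y  x  z  z  y  z  x
''  0  0  0  0  0  0  0  0  0  0  0
 y  0  1  1  1  1  1  1  1  1  1  1
 x  0  1  2  2  2  2  2  2  2  2  2
 z  0  1  2  3  3  3  3  3  3  3  3
 x  0  1  2  3  3  4  4  4  4  4  4
 y  0  1  2  3  4  4  4  4  5  5  5
 x  0  1  2  3  4  5  5  5  5  5  6

3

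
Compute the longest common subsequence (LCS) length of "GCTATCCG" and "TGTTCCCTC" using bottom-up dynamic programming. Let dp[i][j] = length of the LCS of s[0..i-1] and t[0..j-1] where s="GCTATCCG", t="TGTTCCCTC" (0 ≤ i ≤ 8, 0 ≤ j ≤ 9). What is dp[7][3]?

   ''  T  G  T  T  C  C  C  T  C
''  0  0  0  0  0  0  0  0  0  0
 G  0  0  1  1  1  1  1  1  1  1
 C  0  0  1  1  1  2  2  2  2  2
 T  0  1  1  2  2  2  2  2  3  3
 A  0  1  1  2  2  2  2  2  3  3
 T  0  1  1  2  3  3  3  3  3  3
 C  0  1  1  2  3  4  4  4  4  4
 C  0  1  1  2  3  4  5  5  5  5
 G  0  1  2  2  3  4  5  5  5  5

2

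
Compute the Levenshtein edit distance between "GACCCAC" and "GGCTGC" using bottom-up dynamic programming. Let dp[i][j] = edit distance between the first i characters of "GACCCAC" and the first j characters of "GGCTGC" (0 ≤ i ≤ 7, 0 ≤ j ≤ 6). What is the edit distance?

4

   ''  G  G  C  T  G  C
''  0  1  2  3  4  5  6
 G  1  0  1  2  3  4  5
 A  2  1  1  2  3  4  5
 C  3  2  2  1  2  3  4
 C  4  3  3  2  2  3  3
 C  5  4  4  3  3  3  3
 A  6  5  5  4  4  4  4
 C  7  6  6  5  5  5  4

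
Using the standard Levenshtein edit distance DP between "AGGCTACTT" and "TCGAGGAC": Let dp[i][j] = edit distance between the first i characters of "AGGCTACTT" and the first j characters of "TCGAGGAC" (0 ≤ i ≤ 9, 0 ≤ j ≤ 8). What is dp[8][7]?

7

   ''  T  C  G  A  G  G  A  C
''  0  1  2  3  4  5  6  7  8
 A  1  1  2  3  3  4  5  6  7
 G  2  2  2  2  3  3  4  5  6
 G  3  3  3  2  3  3  3  4  5
 C  4  4  3  3  3  4  4  4  4
 T  5  4  4  4  4  4  5  5  5
 A  6  5  5  5  4  5  5  5  6
 C  7  6  5  6  5  5  6  6  5
 T  8  7  6  6  6  6  6  7  6
 T  9  8  7  7  7  7  7  7  7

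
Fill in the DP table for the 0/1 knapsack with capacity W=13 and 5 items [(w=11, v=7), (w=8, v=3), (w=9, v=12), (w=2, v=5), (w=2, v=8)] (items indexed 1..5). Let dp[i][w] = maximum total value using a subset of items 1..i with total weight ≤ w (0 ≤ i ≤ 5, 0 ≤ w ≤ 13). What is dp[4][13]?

17

i\w   0   1   2   3   4   5   6   7   8   9  10  11  12  13
  0   0   0   0   0   0   0   0   0   0   0   0   0   0   0
  1   0   0   0   0   0   0   0   0   0   0   0   7   7   7
  2   0   0   0   0   0   0   0   0   3   3   3   7   7   7
  3   0   0   0   0   0   0   0   0   3  12  12  12  12  12
  4   0   0   5   5   5   5   5   5   5  12  12  17  17  17
  5   0   0   8   8  13  13  13  13  13  13  13  20  20  25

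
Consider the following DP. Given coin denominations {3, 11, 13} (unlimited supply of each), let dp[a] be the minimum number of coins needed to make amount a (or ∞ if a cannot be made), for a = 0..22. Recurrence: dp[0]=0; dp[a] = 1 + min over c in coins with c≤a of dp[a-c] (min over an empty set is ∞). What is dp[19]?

 a  0  1  2  3  4  5  6  7  8  9 10 11 12 13 14 15 16 17 18 19 20 21 22
dp  0  -  -  1  -  -  2  -  -  3  -  1  4  1  2  5  2  3  6  3  4  7  2
(- denotes ∞ / unreachable)

3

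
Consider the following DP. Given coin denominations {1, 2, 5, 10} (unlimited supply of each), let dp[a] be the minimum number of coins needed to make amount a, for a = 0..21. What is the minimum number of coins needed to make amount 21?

3

 a  0  1  2  3  4  5  6  7  8  9 10 11 12 13 14 15 16 17 18 19 20 21
dp  0  1  1  2  2  1  2  2  3  3  1  2  2  3  3  2  3  3  4  4  2  3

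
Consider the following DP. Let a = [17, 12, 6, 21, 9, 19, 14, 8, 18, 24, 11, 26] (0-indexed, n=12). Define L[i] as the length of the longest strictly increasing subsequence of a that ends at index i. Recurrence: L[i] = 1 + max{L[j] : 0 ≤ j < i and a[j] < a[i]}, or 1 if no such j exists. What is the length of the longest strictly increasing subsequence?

6

   i    0    1    2    3    4    5    6    7    8    9   10   11
a[i]   17   12    6   21    9   19   14    8   18   24   11   26
L[i]    1    1    1    2    2    3    3    2    4    5    3    6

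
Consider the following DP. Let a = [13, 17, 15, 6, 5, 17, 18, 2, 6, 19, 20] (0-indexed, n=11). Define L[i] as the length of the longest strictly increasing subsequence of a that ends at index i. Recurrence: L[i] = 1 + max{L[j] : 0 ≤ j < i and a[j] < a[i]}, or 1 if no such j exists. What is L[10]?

6

   i    0    1    2    3    4    5    6    7    8    9   10
a[i]   13   17   15    6    5   17   18    2    6   19   20
L[i]    1    2    2    1    1    3    4    1    2    5    6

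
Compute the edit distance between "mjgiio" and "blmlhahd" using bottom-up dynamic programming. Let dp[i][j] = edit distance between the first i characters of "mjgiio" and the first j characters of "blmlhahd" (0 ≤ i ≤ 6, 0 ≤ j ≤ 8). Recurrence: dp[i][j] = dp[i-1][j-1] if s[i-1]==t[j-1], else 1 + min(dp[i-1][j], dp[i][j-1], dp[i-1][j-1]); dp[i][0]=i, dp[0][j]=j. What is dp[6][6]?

6

   ''  b  l  m  l  h  a  h  d
''  0  1  2  3  4  5  6  7  8
 m  1  1  2  2  3  4  5  6  7
 j  2  2  2  3  3  4  5  6  7
 g  3  3  3  3  4  4  5  6  7
 i  4  4  4  4  4  5  5  6  7
 i  5  5  5  5  5  5  6  6  7
 o  6  6  6  6  6  6  6  7  7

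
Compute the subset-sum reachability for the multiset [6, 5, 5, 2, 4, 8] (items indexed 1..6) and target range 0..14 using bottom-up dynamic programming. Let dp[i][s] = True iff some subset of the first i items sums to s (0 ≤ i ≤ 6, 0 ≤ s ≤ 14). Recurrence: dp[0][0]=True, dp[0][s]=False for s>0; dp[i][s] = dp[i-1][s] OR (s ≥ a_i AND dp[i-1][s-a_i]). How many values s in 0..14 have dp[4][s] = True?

i\s   0   1   2   3   4   5   6   7   8   9  10  11  12  13  14
  0   T   F   F   F   F   F   F   F   F   F   F   F   F   F   F
  1   T   F   F   F   F   F   T   F   F   F   F   F   F   F   F
  2   T   F   F   F   F   T   T   F   F   F   F   T   F   F   F
  3   T   F   F   F   F   T   T   F   F   F   T   T   F   F   F
  4   T   F   T   F   F   T   T   T   T   F   T   T   T   T   F
  5   T   F   T   F   T   T   T   T   T   T   T   T   T   T   T
  6   T   F   T   F   T   T   T   T   T   T   T   T   T   T   T

10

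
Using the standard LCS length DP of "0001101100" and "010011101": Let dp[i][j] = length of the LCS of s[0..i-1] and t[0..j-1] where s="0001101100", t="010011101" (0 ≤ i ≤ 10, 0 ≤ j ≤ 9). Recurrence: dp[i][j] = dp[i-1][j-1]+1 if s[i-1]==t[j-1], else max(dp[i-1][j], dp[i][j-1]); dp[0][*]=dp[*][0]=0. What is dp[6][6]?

   ''  0  1  0  0  1  1  1  0  1
''  0  0  0  0  0  0  0  0  0  0
 0  0  1  1  1  1  1  1  1  1  1
 0  0  1  1  2  2  2  2  2  2  2
 0  0  1  1  2  3  3  3  3  3  3
 1  0  1  2  2  3  4  4  4  4  4
 1  0  1  2  2  3  4  5  5  5  5
 0  0  1  2  3  3  4  5  5  6  6
 1  0  1  2  3  3  4  5  6  6  7
 1  0  1  2  3  3  4  5  6  6  7
 0  0  1  2  3  4  4  5  6  7  7
 0  0  1  2  3  4  4  5  6  7  7

5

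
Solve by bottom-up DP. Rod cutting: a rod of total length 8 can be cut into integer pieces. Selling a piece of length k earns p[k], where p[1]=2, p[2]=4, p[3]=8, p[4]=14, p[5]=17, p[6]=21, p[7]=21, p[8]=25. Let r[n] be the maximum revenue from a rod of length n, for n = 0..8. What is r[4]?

14

   n    0    1    2    3    4    5    6    7    8
r[n]    0    2    4    8   14   17   21   23   28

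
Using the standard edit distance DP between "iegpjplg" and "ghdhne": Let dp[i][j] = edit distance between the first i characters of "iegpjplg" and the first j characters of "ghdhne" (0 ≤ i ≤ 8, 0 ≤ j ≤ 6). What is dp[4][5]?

   ''  g  h  d  h  n  e
''  0  1  2  3  4  5  6
 i  1  1  2  3  4  5  6
 e  2  2  2  3  4  5  5
 g  3  2  3  3  4  5  6
 p  4  3  3  4  4  5  6
 j  5  4  4  4  5  5  6
 p  6  5  5  5  5  6  6
 l  7  6  6  6  6  6  7
 g  8  7  7  7  7  7  7

5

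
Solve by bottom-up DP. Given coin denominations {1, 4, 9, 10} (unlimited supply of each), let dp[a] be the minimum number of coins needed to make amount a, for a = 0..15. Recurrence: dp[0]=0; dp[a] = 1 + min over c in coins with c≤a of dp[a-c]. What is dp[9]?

1

 a  0  1  2  3  4  5  6  7  8  9 10 11 12 13 14 15
dp  0  1  2  3  1  2  3  4  2  1  1  2  3  2  2  3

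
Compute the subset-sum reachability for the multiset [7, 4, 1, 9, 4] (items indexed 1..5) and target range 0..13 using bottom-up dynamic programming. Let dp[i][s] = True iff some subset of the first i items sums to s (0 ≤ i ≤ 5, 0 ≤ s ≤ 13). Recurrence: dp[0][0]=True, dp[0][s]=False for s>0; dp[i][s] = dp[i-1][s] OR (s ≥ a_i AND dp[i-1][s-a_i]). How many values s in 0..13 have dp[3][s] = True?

i\s   0   1   2   3   4   5   6   7   8   9  10  11  12  13
  0   T   F   F   F   F   F   F   F   F   F   F   F   F   F
  1   T   F   F   F   F   F   F   T   F   F   F   F   F   F
  2   T   F   F   F   T   F   F   T   F   F   F   T   F   F
  3   T   T   F   F   T   T   F   T   T   F   F   T   T   F
  4   T   T   F   F   T   T   F   T   T   T   T   T   T   T
  5   T   T   F   F   T   T   F   T   T   T   T   T   T   T

8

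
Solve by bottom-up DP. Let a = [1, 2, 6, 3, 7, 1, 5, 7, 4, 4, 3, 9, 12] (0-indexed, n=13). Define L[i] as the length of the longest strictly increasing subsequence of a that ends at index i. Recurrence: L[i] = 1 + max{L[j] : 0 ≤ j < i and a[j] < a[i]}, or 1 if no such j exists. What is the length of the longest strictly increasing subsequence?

7

   i    0    1    2    3    4    5    6    7    8    9   10   11   12
a[i]    1    2    6    3    7    1    5    7    4    4    3    9   12
L[i]    1    2    3    3    4    1    4    5    4    4    3    6    7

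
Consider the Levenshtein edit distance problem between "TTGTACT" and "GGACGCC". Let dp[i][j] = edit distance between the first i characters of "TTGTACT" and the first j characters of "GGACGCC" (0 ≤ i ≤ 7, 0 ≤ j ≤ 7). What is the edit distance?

   ''  G  G  A  C  G  C  C
''  0  1  2  3  4  5  6  7
 T  1  1  2  3  4  5  6  7
 T  2  2  2  3  4  5  6  7
 G  3  2  2  3  4  4  5  6
 T  4  3  3  3  4  5  5  6
 A  5  4  4  3  4  5  6  6
 C  6  5  5  4  3  4  5  6
 T  7  6  6  5  4  4  5  6

6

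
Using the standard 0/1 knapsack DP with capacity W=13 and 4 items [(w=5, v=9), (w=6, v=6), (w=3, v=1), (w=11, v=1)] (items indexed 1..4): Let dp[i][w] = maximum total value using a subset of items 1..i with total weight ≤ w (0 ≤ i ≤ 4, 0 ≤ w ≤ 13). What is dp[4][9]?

10

i\w   0   1   2   3   4   5   6   7   8   9  10  11  12  13
  0   0   0   0   0   0   0   0   0   0   0   0   0   0   0
  1   0   0   0   0   0   9   9   9   9   9   9   9   9   9
  2   0   0   0   0   0   9   9   9   9   9   9  15  15  15
  3   0   0   0   1   1   9   9   9  10  10  10  15  15  15
  4   0   0   0   1   1   9   9   9  10  10  10  15  15  15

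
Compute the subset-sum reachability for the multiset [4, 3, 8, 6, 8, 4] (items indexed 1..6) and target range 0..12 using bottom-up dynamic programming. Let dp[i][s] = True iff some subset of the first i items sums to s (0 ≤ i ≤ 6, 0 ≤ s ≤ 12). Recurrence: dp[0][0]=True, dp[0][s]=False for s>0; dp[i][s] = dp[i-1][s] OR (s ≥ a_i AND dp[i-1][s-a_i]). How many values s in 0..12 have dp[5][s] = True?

i\s   0   1   2   3   4   5   6   7   8   9  10  11  12
  0   T   F   F   F   F   F   F   F   F   F   F   F   F
  1   T   F   F   F   T   F   F   F   F   F   F   F   F
  2   T   F   F   T   T   F   F   T   F   F   F   F   F
  3   T   F   F   T   T   F   F   T   T   F   F   T   T
  4   T   F   F   T   T   F   T   T   T   T   T   T   T
  5   T   F   F   T   T   F   T   T   T   T   T   T   T
  6   T   F   F   T   T   F   T   T   T   T   T   T   T

10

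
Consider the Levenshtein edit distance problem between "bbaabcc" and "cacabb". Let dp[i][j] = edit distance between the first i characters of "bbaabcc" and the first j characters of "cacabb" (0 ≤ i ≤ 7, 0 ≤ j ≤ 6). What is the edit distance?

5

   ''  c  a  c  a  b  b
''  0  1  2  3  4  5  6
 b  1  1  2  3  4  4  5
 b  2  2  2  3  4  4  4
 a  3  3  2  3  3  4  5
 a  4  4  3  3  3  4  5
 b  5  5  4  4  4  3  4
 c  6  5  5  4  5  4  4
 c  7  6  6  5  5  5  5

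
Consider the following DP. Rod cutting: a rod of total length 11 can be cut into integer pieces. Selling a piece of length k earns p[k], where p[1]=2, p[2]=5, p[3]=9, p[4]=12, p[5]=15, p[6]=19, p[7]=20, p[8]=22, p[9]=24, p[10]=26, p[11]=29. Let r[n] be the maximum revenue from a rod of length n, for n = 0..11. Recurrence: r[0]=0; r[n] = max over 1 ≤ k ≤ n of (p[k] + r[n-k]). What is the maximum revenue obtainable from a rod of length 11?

   n    0    1    2    3    4    5    6    7    8    9   10   11
r[n]    0    2    5    9   12   15   19   21   24   28   31   34

34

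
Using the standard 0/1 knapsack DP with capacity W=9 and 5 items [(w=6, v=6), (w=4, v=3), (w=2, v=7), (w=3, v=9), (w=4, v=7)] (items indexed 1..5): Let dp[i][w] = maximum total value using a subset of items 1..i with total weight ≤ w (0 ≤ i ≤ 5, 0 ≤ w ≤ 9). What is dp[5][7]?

16

i\w   0   1   2   3   4   5   6   7   8   9
  0   0   0   0   0   0   0   0   0   0   0
  1   0   0   0   0   0   0   6   6   6   6
  2   0   0   0   0   3   3   6   6   6   6
  3   0   0   7   7   7   7  10  10  13  13
  4   0   0   7   9   9  16  16  16  16  19
  5   0   0   7   9   9  16  16  16  16  23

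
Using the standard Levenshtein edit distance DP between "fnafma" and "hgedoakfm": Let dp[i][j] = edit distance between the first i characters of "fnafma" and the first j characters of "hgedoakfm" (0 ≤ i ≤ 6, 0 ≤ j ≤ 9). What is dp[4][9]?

   ''  h  g  e  d  o  a  k  f  m
''  0  1  2  3  4  5  6  7  8  9
 f  1  1  2  3  4  5  6  7  7  8
 n  2  2  2  3  4  5  6  7  8  8
 a  3  3  3  3  4  5  5  6  7  8
 f  4  4  4  4  4  5  6  6  6  7
 m  5  5  5  5  5  5  6  7  7  6
 a  6  6  6  6  6  6  5  6  7  7

7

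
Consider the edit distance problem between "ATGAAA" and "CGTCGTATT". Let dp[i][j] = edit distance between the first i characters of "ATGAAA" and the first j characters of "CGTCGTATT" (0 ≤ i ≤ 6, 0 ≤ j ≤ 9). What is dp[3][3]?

   ''  C  G  T  C  G  T  A  T  T
''  0  1  2  3  4  5  6  7  8  9
 A  1  1  2  3  4  5  6  6  7  8
 T  2  2  2  2  3  4  5  6  6  7
 G  3  3  2  3  3  3  4  5  6  7
 A  4  4  3  3  4  4  4  4  5  6
 A  5  5  4  4  4  5  5  4  5  6
 A  6  6  5  5  5  5  6  5  5  6

3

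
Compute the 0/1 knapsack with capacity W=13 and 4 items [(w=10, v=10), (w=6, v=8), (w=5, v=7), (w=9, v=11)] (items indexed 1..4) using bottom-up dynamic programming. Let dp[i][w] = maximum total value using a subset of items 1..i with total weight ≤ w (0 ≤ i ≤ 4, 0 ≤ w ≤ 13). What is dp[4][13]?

i\w   0   1   2   3   4   5   6   7   8   9  10  11  12  13
  0   0   0   0   0   0   0   0   0   0   0   0   0   0   0
  1   0   0   0   0   0   0   0   0   0   0  10  10  10  10
  2   0   0   0   0   0   0   8   8   8   8  10  10  10  10
  3   0   0   0   0   0   7   8   8   8   8  10  15  15  15
  4   0   0   0   0   0   7   8   8   8  11  11  15  15  15

15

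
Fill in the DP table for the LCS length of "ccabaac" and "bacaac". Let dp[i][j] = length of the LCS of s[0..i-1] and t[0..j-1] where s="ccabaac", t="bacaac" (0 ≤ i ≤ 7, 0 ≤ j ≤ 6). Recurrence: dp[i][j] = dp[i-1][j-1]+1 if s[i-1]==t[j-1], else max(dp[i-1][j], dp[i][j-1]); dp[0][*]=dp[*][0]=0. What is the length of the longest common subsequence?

4

   ''  b  a  c  a  a  c
''  0  0  0  0  0  0  0
 c  0  0  0  1  1  1  1
 c  0  0  0  1  1  1  2
 a  0  0  1  1  2  2  2
 b  0  1  1  1  2  2  2
 a  0  1  2  2  2  3  3
 a  0  1  2  2  3  3  3
 c  0  1  2  3  3  3  4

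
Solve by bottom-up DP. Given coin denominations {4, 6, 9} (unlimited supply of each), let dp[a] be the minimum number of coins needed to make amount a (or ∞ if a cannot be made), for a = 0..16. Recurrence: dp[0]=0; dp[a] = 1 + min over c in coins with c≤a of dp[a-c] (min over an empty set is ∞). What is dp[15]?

2

 a  0  1  2  3  4  5  6  7  8  9 10 11 12 13 14 15 16
dp  0  -  -  -  1  -  1  -  2  1  2  -  2  2  3  2  3
(- denotes ∞ / unreachable)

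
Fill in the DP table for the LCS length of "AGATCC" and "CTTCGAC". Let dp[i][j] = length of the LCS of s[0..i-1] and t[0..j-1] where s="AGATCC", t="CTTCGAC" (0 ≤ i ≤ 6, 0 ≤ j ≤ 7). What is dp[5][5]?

2

   ''  C  T  T  C  G  A  C
''  0  0  0  0  0  0  0  0
 A  0  0  0  0  0  0  1  1
 G  0  0  0  0  0  1  1  1
 A  0  0  0  0  0  1  2  2
 T  0  0  1  1  1  1  2  2
 C  0  1  1  1  2  2  2  3
 C  0  1  1  1  2  2  2  3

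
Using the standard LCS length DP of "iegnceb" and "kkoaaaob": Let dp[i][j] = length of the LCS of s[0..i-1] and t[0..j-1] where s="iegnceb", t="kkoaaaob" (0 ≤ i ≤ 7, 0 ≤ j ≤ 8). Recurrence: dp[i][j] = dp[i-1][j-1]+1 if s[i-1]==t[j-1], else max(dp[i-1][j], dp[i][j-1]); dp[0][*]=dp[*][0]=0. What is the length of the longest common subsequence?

   ''  k  k  o  a  a  a  o  b
''  0  0  0  0  0  0  0  0  0
 i  0  0  0  0  0  0  0  0  0
 e  0  0  0  0  0  0  0  0  0
 g  0  0  0  0  0  0  0  0  0
 n  0  0  0  0  0  0  0  0  0
 c  0  0  0  0  0  0  0  0  0
 e  0  0  0  0  0  0  0  0  0
 b  0  0  0  0  0  0  0  0  1

1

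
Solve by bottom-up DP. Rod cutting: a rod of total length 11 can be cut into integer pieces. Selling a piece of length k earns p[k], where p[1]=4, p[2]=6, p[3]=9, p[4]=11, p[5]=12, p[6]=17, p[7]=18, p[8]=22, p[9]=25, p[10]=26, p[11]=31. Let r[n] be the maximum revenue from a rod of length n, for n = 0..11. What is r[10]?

40

   n    0    1    2    3    4    5    6    7    8    9   10   11
r[n]    0    4    8   12   16   20   24   28   32   36   40   44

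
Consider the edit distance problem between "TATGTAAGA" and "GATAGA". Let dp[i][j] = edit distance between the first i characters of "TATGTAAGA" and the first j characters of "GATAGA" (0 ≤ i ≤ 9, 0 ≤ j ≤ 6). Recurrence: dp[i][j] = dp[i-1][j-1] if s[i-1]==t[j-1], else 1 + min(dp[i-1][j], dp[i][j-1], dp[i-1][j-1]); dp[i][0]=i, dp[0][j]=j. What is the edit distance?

   ''  G  A  T  A  G  A
''  0  1  2  3  4  5  6
 T  1  1  2  2  3  4  5
 A  2  2  1  2  2  3  4
 T  3  3  2  1  2  3  4
 G  4  3  3  2  2  2  3
 T  5  4  4  3  3  3  3
 A  6  5  4  4  3  4  3
 A  7  6  5  5  4  4  4
 G  8  7  6  6  5  4  5
 A  9  8  7  7  6  5  4

4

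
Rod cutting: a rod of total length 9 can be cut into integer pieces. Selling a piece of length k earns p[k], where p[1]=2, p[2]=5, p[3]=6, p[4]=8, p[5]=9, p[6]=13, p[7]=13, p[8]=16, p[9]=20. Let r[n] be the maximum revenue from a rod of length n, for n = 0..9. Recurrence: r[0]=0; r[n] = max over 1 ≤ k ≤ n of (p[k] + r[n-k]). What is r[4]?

   n    0    1    2    3    4    5    6    7    8    9
r[n]    0    2    5    7   10   12   15   17   20   22

10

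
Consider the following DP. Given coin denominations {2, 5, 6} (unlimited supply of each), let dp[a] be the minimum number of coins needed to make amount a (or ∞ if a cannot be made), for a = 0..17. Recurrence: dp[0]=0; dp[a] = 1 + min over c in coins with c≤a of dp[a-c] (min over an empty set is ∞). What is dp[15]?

3

 a  0  1  2  3  4  5  6  7  8  9 10 11 12 13 14 15 16 17
dp  0  -  1  -  2  1  1  2  2  3  2  2  2  3  3  3  3  3
(- denotes ∞ / unreachable)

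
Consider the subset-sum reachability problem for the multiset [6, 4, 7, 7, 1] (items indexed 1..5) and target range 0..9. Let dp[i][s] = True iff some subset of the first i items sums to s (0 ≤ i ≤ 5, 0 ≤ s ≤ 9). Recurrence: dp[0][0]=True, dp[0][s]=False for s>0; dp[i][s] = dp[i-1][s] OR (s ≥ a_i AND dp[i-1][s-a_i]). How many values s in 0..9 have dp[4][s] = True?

4

i\s   0   1   2   3   4   5   6   7   8   9
  0   T   F   F   F   F   F   F   F   F   F
  1   T   F   F   F   F   F   T   F   F   F
  2   T   F   F   F   T   F   T   F   F   F
  3   T   F   F   F   T   F   T   T   F   F
  4   T   F   F   F   T   F   T   T   F   F
  5   T   T   F   F   T   T   T   T   T   F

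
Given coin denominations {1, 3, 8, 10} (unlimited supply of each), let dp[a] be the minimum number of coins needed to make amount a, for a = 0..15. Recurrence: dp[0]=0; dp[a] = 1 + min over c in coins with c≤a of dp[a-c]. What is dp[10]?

1

 a  0  1  2  3  4  5  6  7  8  9 10 11 12 13 14 15
dp  0  1  2  1  2  3  2  3  1  2  1  2  3  2  3  4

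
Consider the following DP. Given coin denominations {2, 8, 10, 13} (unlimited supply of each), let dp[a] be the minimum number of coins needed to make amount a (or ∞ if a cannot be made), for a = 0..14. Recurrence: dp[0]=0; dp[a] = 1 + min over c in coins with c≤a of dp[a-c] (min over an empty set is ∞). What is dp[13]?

 a  0  1  2  3  4  5  6  7  8  9 10 11 12 13 14
dp  0  -  1  -  2  -  3  -  1  -  1  -  2  1  3
(- denotes ∞ / unreachable)

1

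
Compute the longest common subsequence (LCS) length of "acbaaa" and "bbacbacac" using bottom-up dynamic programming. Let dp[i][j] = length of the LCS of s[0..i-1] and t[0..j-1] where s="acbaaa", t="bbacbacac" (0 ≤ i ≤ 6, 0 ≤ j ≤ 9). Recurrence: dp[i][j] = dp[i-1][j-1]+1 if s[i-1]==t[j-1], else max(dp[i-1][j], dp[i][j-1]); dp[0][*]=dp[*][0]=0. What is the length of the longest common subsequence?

5

   ''  b  b  a  c  b  a  c  a  c
''  0  0  0  0  0  0  0  0  0  0
 a  0  0  0  1  1  1  1  1  1  1
 c  0  0  0  1  2  2  2  2  2  2
 b  0  1  1  1  2  3  3  3  3  3
 a  0  1  1  2  2  3  4  4  4  4
 a  0  1  1  2  2  3  4  4  5  5
 a  0  1  1  2  2  3  4  4  5  5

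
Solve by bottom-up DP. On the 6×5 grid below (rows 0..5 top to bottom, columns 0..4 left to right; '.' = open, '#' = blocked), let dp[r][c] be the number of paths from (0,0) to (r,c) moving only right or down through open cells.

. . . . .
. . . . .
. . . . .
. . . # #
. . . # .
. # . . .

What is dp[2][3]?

r\c   0   1   2   3   4
  0   1   1   1   1   1
  1   1   2   3   4   5
  2   1   3   6  10  15
  3   1   4  10   0   0
  4   1   5  15   0   0
  5   1   0  15  15  15

10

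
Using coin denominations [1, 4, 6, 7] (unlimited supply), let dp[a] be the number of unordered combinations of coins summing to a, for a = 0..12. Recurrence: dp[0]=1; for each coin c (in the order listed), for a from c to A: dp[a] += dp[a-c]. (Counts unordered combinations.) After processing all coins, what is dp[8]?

after  coin     0     1     2     3     4     5     6     7     8     9    10    11    12
          1     1     1     1     1     1     1     1     1     1     1     1     1     1
          4     1     1     1     1     2     2     2     2     3     3     3     3     4
          6     1     1     1     1     2     2     3     3     4     4     5     5     7
          7     1     1     1     1     2     2     3     4     5     5     6     7     9

5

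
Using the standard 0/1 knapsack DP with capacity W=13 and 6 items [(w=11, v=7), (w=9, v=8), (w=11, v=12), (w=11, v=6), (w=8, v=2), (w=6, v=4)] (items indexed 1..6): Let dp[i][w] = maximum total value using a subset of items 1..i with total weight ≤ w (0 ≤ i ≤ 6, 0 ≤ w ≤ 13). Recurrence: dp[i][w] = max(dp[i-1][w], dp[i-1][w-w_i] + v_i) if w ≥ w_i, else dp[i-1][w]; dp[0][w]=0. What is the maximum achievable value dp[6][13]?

i\w   0   1   2   3   4   5   6   7   8   9  10  11  12  13
  0   0   0   0   0   0   0   0   0   0   0   0   0   0   0
  1   0   0   0   0   0   0   0   0   0   0   0   7   7   7
  2   0   0   0   0   0   0   0   0   0   8   8   8   8   8
  3   0   0   0   0   0   0   0   0   0   8   8  12  12  12
  4   0   0   0   0   0   0   0   0   0   8   8  12  12  12
  5   0   0   0   0   0   0   0   0   2   8   8  12  12  12
  6   0   0   0   0   0   0   4   4   4   8   8  12  12  12

12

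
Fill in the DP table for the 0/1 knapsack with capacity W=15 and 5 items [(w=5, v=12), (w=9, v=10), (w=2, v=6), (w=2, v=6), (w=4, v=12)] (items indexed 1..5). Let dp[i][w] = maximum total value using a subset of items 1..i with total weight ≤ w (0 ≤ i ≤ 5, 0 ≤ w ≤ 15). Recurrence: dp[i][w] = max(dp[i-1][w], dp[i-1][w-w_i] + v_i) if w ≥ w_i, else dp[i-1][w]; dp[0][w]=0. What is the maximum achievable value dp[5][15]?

i\w   0   1   2   3   4   5   6   7   8   9  10  11  12  13  14  15
  0   0   0   0   0   0   0   0   0   0   0   0   0   0   0   0   0
  1   0   0   0   0   0  12  12  12  12  12  12  12  12  12  12  12
  2   0   0   0   0   0  12  12  12  12  12  12  12  12  12  22  22
  3   0   0   6   6   6  12  12  18  18  18  18  18  18  18  22  22
  4   0   0   6   6  12  12  12  18  18  24  24  24  24  24  24  24
  5   0   0   6   6  12  12  18  18  24  24  24  30  30  36  36  36

36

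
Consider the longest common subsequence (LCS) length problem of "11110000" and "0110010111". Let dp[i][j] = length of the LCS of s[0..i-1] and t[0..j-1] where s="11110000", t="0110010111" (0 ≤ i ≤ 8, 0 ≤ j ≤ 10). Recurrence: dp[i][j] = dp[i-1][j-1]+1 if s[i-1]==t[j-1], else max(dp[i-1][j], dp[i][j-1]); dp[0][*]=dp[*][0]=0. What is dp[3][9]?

   ''  0  1  1  0  0  1  0  1  1  1
''  0  0  0  0  0  0  0  0  0  0  0
 1  0  0  1  1  1  1  1  1  1  1  1
 1  0  0  1  2  2  2  2  2  2  2  2
 1  0  0  1  2  2  2  3  3  3  3  3
 1  0  0  1  2  2  2  3  3  4  4  4
 0  0  1  1  2  3  3  3  4  4  4  4
 0  0  1  1  2  3  4  4  4  4  4  4
 0  0  1  1  2  3  4  4  5  5  5  5
 0  0  1  1  2  3  4  4  5  5  5  5

3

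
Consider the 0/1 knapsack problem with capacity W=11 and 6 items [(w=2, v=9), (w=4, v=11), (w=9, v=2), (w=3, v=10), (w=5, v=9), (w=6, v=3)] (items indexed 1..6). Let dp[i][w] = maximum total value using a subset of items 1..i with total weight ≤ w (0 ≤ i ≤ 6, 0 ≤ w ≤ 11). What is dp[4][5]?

19

i\w   0   1   2   3   4   5   6   7   8   9  10  11
  0   0   0   0   0   0   0   0   0   0   0   0   0
  1   0   0   9   9   9   9   9   9   9   9   9   9
  2   0   0   9   9  11  11  20  20  20  20  20  20
  3   0   0   9   9  11  11  20  20  20  20  20  20
  4   0   0   9  10  11  19  20  21  21  30  30  30
  5   0   0   9  10  11  19  20  21  21  30  30  30
  6   0   0   9  10  11  19  20  21  21  30  30  30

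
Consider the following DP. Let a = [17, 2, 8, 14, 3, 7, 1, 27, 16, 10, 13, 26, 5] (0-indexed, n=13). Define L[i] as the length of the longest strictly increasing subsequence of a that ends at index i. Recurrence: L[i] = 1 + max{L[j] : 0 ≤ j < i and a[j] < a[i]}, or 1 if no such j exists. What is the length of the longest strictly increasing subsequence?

   i    0    1    2    3    4    5    6    7    8    9   10   11   12
a[i]   17    2    8   14    3    7    1   27   16   10   13   26    5
L[i]    1    1    2    3    2    3    1    4    4    4    5    6    3

6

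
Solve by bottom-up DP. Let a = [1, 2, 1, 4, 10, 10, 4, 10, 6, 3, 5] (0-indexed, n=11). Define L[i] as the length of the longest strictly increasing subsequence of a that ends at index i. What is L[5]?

4

   i    0    1    2    3    4    5    6    7    8    9   10
a[i]    1    2    1    4   10   10    4   10    6    3    5
L[i]    1    2    1    3    4    4    3    4    4    3    4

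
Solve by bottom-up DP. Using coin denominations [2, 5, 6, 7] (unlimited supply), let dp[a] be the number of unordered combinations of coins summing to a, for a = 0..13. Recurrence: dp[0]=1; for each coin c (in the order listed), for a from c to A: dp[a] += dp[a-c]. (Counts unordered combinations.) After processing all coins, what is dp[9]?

after  coin     0     1     2     3     4     5     6     7     8     9    10    11    12    13
          2     1     0     1     0     1     0     1     0     1     0     1     0     1     0
          5     1     0     1     0     1     1     1     1     1     1     2     1     2     1
          6     1     0     1     0     1     1     2     1     2     1     3     2     4     2
          7     1     0     1     0     1     1     2     2     2     2     3     3     5     4

2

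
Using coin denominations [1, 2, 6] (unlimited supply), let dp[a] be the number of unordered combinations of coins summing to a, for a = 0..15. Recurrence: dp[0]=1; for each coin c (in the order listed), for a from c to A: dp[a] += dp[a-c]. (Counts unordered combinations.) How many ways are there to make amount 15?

15

after  coin     0     1     2     3     4     5     6     7     8     9    10    11    12    13    14    15
          1     1     1     1     1     1     1     1     1     1     1     1     1     1     1     1     1
          2     1     1     2     2     3     3     4     4     5     5     6     6     7     7     8     8
          6     1     1     2     2     3     3     5     5     7     7     9     9    12    12    15    15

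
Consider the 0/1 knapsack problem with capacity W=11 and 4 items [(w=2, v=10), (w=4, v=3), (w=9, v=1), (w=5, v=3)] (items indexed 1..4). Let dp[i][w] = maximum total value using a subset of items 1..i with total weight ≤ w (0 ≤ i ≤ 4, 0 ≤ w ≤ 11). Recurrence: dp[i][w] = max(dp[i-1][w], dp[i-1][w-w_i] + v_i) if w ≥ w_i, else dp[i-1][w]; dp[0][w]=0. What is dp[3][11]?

13

i\w   0   1   2   3   4   5   6   7   8   9  10  11
  0   0   0   0   0   0   0   0   0   0   0   0   0
  1   0   0  10  10  10  10  10  10  10  10  10  10
  2   0   0  10  10  10  10  13  13  13  13  13  13
  3   0   0  10  10  10  10  13  13  13  13  13  13
  4   0   0  10  10  10  10  13  13  13  13  13  16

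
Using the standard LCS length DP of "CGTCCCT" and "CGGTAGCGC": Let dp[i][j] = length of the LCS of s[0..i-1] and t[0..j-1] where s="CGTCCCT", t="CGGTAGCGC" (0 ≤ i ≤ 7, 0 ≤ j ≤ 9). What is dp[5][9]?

   ''  C  G  G  T  A  G  C  G  C
''  0  0  0  0  0  0  0  0  0  0
 C  0  1  1  1  1  1  1  1  1  1
 G  0  1  2  2  2  2  2  2  2  2
 T  0  1  2  2  3  3  3  3  3  3
 C  0  1  2  2  3  3  3  4  4  4
 C  0  1  2  2  3  3  3  4  4  5
 C  0  1  2  2  3  3  3  4  4  5
 T  0  1  2  2  3  3  3  4  4  5

5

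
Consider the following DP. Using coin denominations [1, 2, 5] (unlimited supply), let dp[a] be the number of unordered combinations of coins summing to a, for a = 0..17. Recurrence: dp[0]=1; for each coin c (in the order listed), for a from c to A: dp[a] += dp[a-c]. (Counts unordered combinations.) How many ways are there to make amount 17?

22

after  coin     0     1     2     3     4     5     6     7     8     9    10    11    12    13    14    15    16    17
          1     1     1     1     1     1     1     1     1     1     1     1     1     1     1     1     1     1     1
          2     1     1     2     2     3     3     4     4     5     5     6     6     7     7     8     8     9     9
          5     1     1     2     2     3     4     5     6     7     8    10    11    13    14    16    18    20    22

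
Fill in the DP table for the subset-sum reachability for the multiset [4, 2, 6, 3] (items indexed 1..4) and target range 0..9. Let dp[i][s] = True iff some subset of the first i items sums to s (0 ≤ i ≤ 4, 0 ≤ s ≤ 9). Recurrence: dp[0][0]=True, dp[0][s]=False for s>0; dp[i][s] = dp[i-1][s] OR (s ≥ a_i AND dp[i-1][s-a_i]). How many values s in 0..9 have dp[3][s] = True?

5

i\s   0   1   2   3   4   5   6   7   8   9
  0   T   F   F   F   F   F   F   F   F   F
  1   T   F   F   F   T   F   F   F   F   F
  2   T   F   T   F   T   F   T   F   F   F
  3   T   F   T   F   T   F   T   F   T   F
  4   T   F   T   T   T   T   T   T   T   T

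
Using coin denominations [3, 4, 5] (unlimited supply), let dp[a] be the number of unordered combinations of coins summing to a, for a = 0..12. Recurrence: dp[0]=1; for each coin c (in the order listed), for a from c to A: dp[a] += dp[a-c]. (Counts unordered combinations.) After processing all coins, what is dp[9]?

after  coin     0     1     2     3     4     5     6     7     8     9    10    11    12
          3     1     0     0     1     0     0     1     0     0     1     0     0     1
          4     1     0     0     1     1     0     1     1     1     1     1     1     2
          5     1     0     0     1     1     1     1     1     2     2     2     2     3

2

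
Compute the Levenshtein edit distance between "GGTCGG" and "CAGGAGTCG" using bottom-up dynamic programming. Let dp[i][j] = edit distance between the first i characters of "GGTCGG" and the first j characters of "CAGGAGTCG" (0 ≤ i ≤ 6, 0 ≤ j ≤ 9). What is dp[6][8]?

   ''  C  A  G  G  A  G  T  C  G
''  0  1  2  3  4  5  6  7  8  9
 G  1  1  2  2  3  4  5  6  7  8
 G  2  2  2  2  2  3  4  5  6  7
 T  3  3  3  3  3  3  4  4  5  6
 C  4  3  4  4  4  4  4  5  4  5
 G  5  4  4  4  4  5  4  5  5  4
 G  6  5  5  4  4  5  5  5  6  5

6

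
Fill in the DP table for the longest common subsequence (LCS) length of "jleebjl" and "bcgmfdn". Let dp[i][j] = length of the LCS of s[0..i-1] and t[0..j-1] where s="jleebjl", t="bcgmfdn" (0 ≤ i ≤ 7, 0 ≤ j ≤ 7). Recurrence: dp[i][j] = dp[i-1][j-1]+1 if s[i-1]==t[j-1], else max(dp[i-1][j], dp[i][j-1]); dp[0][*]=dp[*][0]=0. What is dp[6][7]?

1

   ''  b  c  g  m  f  d  n
''  0  0  0  0  0  0  0  0
 j  0  0  0  0  0  0  0  0
 l  0  0  0  0  0  0  0  0
 e  0  0  0  0  0  0  0  0
 e  0  0  0  0  0  0  0  0
 b  0  1  1  1  1  1  1  1
 j  0  1  1  1  1  1  1  1
 l  0  1  1  1  1  1  1  1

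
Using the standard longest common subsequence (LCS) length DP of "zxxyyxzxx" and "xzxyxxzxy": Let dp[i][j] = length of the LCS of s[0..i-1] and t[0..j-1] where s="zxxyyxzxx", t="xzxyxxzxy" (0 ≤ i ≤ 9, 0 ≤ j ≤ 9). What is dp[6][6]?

   ''  x  z  x  y  x  x  z  x  y
''  0  0  0  0  0  0  0  0  0  0
 z  0  0  1  1  1  1  1  1  1  1
 x  0  1  1  2  2  2  2  2  2  2
 x  0  1  1  2  2  3  3  3  3  3
 y  0  1  1  2  3  3  3  3  3  4
 y  0  1  1  2  3  3  3  3  3  4
 x  0  1  1  2  3  4  4  4  4  4
 z  0  1  2  2  3  4  4  5  5  5
 x  0  1  2  3  3  4  5  5  6  6
 x  0  1  2  3  3  4  5  5  6  6

4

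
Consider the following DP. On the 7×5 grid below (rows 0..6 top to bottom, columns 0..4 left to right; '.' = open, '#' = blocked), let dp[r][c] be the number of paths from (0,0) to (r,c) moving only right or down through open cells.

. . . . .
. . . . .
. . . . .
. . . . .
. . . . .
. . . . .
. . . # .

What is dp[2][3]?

r\c   0   1   2   3   4
  0   1   1   1   1   1
  1   1   2   3   4   5
  2   1   3   6  10  15
  3   1   4  10  20  35
  4   1   5  15  35  70
  5   1   6  21  56 126
  6   1   7  28   0 126

10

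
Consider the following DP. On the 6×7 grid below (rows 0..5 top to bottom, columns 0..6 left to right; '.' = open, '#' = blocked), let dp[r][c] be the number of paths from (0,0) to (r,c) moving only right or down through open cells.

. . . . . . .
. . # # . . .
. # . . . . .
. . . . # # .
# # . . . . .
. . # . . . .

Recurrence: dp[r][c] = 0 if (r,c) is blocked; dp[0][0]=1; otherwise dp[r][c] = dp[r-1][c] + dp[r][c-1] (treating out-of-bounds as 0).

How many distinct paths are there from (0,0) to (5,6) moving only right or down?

r\c   0   1   2   3   4   5   6
  0   1   1   1   1   1   1   1
  1   1   2   0   0   1   2   3
  2   1   0   0   0   1   3   6
  3   1   1   1   1   0   0   6
  4   0   0   1   2   2   2   8
  5   0   0   0   2   4   6  14

14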